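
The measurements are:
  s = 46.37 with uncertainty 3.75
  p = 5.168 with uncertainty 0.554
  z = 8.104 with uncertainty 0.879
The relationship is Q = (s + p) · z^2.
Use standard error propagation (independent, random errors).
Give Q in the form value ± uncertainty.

3385 ± 775

Let u = s + p = 51.54. δu = √(δs² + δp²) = √(14.1 + 0.307) = 3.79, so δu/u = 0.0736.
Q is then a monomial in u, z:
δQ/Q = √((δu/u)² + (2·δz/z)²) = √(0.00541 + 0.0471) = 0.229
Q = 3385, so δQ = 0.229 × 3385 = 775.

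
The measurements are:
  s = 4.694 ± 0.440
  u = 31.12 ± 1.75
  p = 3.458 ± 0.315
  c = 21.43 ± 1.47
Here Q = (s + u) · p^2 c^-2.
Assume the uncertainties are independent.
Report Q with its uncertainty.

Let w = s + u = 35.81. δw = √(δs² + δu²) = √(0.194 + 3.06) = 1.80, so δw/w = 0.0504.
Q is then a monomial in w, p, c:
δQ/Q = √((δw/w)² + (2·δp/p)² + (-2·δc/c)²) = √(0.00254 + 0.0332 + 0.0188) = 0.234
Q = 0.9325, so δQ = 0.234 × 0.9325 = 0.218.

0.9325 ± 0.218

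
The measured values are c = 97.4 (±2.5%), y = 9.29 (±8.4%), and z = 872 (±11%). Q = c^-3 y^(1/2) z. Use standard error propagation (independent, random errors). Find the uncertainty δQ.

0.000402

Q is a product of powers, so relative uncertainties combine in quadrature:
  (-3·δc/c)² = (-3×0.0250)² = 0.00563;  (½·δy/y)² = (0.5×0.0840)² = 0.00176;  (1·δz/z)² = (1×0.110)² = 0.0121
δQ/Q = √(0.0195) = 0.140
Q = 0.00288, so δQ = 0.140 × 0.00288 = 0.000402.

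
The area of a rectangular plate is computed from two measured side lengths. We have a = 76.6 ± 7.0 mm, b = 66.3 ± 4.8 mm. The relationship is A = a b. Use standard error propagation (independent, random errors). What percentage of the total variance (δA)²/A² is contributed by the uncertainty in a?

61.4%

(δA/A)² = (1·δa/a)² + (1·δb/b)²
  a term: (1×0.0914)² = 0.00835
  b term: (1×0.0724)² = 0.00524
Total = 0.0136. Share from a = 0.00835/0.0136 = 0.614.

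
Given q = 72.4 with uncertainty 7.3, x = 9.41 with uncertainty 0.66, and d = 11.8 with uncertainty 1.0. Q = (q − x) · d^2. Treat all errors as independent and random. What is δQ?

Let u = q − x = 63.0. δu = √(δq² + δx²) = √(53.3 + 0.436) = 7.33, so δu/u = 0.116.
Q is then a monomial in u, d:
δQ/Q = √((δu/u)² + (2·δd/d)²) = √(0.0135 + 0.0287) = 0.206
Q = 8770, so δQ = 0.206 × 8770 = 1800.

1800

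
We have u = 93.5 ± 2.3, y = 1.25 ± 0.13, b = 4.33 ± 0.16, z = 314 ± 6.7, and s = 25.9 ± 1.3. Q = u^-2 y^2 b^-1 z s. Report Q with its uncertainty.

0.336 ± 0.0751

Q is a product of powers, so relative uncertainties combine in quadrature:
  (-2·δu/u)² = (-2×0.0246)² = 0.00242;  (2·δy/y)² = (2×0.104)² = 0.0433;  (-1·δb/b)² = (-1×0.0370)² = 0.00137;  (1·δz/z)² = (1×0.0213)² = 0.000455;  (1·δs/s)² = (1×0.0502)² = 0.00252
δQ/Q = √(0.0500) = 0.224
Q = 0.336, so δQ = 0.224 × 0.336 = 0.0751.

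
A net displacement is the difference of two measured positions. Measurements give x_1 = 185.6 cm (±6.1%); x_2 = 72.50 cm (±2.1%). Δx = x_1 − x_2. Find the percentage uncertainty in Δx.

Δx is a linear combination, so absolute uncertainties add in quadrature:
  (δx_1)² = 128;  (δx_2)² = 2.32
δΔx = √(130) = 11.4 cm
Δx = 113.1 cm, so δΔx/Δx = 11.4/113.1 = 0.101.

10.1%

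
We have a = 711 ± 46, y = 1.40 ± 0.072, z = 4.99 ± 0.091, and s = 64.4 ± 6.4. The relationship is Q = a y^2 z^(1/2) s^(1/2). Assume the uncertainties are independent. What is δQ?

Relative error in a monomial: (δQ/Q)² = Σ (nᵢ · δxᵢ/xᵢ)².
  (1·δa/a)² = (1×0.0647)² = 0.00419;  (2·δy/y)² = (2×0.0514)² = 0.0106;  (½·δz/z)² = (0.5×0.0182)² = 8.31e-05;  (½·δs/s)² = (0.5×0.0994)² = 0.00247
δQ/Q = √(0.0173) = 0.132
Q = 25000, so δQ = 0.132 × 25000 = 3290.

3290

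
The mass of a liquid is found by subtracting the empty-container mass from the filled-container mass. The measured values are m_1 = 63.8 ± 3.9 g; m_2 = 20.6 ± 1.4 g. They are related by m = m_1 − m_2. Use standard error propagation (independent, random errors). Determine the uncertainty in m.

Each term contributes (cᵢ δxᵢ)² to (δm)²:
  (δm_1)² = 15.2;  (δm_2)² = 1.96
δm = √(17.2) = 4.14 g

4.14 g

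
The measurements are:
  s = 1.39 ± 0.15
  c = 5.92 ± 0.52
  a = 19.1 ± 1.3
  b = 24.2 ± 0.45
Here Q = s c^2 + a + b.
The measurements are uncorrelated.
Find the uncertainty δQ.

10.1

Let p = s·c^2 = 48.7. δp/p = √((1·δs/s)² + (2·δc/c)²) = √(0.0116 + 0.0309) = 0.206, so δp = 10.0.
Q = p + a + b: δQ = √(δp² + δa² + δb²) = √(101 + 1.69 + 0.203) = 10.1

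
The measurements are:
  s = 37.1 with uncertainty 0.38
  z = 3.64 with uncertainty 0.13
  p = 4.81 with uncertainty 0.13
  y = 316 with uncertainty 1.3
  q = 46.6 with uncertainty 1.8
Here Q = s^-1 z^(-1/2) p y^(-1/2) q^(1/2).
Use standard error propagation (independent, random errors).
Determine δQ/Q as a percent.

3.91%

Q is a product of powers, so relative uncertainties combine in quadrature:
  (-1·δs/s)² = (-1×0.0102)² = 0.000105;  (−½·δz/z)² = (-0.5×0.0357)² = 0.000319;  (1·δp/p)² = (1×0.0270)² = 0.000730;  (−½·δy/y)² = (-0.5×0.00411)² = 4.23e-06;  (½·δq/q)² = (0.5×0.0386)² = 0.000373
δQ/Q = √(0.00153) = 0.0391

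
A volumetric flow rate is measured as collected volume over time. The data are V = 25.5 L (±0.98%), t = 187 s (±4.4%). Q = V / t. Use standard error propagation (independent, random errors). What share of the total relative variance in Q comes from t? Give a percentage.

95.3%

(δQ/Q)² = (1·δV/V)² + (-1·δt/t)²
  V term: (1×0.00980)² = 9.6e-05
  t term: (-1×0.0440)² = 0.00194
Total = 0.00203. Share from t = 0.00194/0.00203 = 0.953.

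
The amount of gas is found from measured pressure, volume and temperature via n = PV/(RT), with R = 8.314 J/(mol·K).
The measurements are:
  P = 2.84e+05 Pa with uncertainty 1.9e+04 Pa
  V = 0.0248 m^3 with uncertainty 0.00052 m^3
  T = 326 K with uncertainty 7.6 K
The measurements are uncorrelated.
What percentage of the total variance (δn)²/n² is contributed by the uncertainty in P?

(δn/n)² = (1·δP/P)² + (1·δV/V)² + (-1·δT/T)²
  P term: (1×0.0669)² = 0.00448
  V term: (1×0.0210)² = 0.000440
  T term: (-1×0.0233)² = 0.000543
Total = 0.00546. Share from P = 0.00448/0.00546 = 0.820.

82.0%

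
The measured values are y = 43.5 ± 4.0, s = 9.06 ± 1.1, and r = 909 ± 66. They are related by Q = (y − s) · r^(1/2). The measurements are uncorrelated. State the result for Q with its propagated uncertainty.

Let u = y − s = 34.4. δu = √(δy² + δs²) = √(16.0 + 1.21) = 4.15, so δu/u = 0.120.
Q is then a monomial in u, r:
δQ/Q = √((δu/u)² + (½·δr/r)²) = √(0.0145 + 0.00132) = 0.126
Q = 1040, so δQ = 0.126 × 1040 = 131.

1040 ± 131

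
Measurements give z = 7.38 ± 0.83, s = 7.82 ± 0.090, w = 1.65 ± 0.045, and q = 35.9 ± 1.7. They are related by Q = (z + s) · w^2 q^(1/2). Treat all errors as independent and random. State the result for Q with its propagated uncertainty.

248 ± 20.1

Let u = z + s = 15.2. δu = √(δz² + δs²) = √(0.689 + 0.00810) = 0.835, so δu/u = 0.0549.
Q is then a monomial in u, w, q:
δQ/Q = √((δu/u)² + (2·δw/w)² + (½·δq/q)²) = √(0.00302 + 0.00298 + 0.000561) = 0.0809
Q = 248, so δQ = 0.0809 × 248 = 20.1.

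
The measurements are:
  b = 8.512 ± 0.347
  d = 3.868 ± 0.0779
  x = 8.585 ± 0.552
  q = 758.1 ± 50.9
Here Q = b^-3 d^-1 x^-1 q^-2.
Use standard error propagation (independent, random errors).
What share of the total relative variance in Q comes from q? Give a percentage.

48.0%

(δQ/Q)² = (-3·δb/b)² + (-1·δd/d)² + (-1·δx/x)² + (-2·δq/q)²
  b term: (-3×0.0408)² = 0.0150
  d term: (-1×0.0201)² = 0.000406
  x term: (-1×0.0643)² = 0.00413
  q term: (-2×0.0671)² = 0.0180
Total = 0.0375. Share from q = 0.0180/0.0375 = 0.480.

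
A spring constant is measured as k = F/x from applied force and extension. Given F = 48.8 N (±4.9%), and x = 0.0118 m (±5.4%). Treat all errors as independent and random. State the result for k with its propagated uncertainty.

4140 ± 302 N/m

Each factor contributes (exponent × relative error)² to (δk/k)²:
  (1·δF/F)² = (1×0.0490)² = 0.00240;  (-1·δx/x)² = (-1×0.0540)² = 0.00292
δk/k = √(0.00532) = 0.0729
k = 4140 N/m, so δk = 0.0729 × 4140 = 302 N/m.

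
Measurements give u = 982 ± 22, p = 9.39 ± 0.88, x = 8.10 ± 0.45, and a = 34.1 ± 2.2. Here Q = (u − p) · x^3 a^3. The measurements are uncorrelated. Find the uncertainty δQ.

Let w = u − p = 973. δw = √(δu² + δp²) = √(484 + 0.774) = 22.0, so δw/w = 0.0226.
Q is then a monomial in w, x, a:
δQ/Q = √((δw/w)² + (3·δx/x)² + (3·δa/a)²) = √(0.000512 + 0.0278 + 0.0375) = 0.256
Q = 2.05e+10, so δQ = 0.256 × 2.05e+10 = 5.26e+09.

5.26e+09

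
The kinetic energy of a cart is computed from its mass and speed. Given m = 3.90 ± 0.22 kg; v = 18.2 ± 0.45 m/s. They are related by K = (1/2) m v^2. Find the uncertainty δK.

Products/powers → add relative errors in quadrature, weighted by exponent:
  (1·δm/m)² = (1×0.0564)² = 0.00318;  (2·δv/v)² = (2×0.0247)² = 0.00245
δK/K = √(0.00563) = 0.0750
K = 646 J, so δK = 0.0750 × 646 = 48.5 J.

48.5 J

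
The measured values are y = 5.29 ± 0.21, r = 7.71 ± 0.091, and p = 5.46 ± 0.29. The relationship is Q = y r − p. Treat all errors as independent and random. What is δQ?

1.71

Let w = y·r = 40.8. δw/w = √((1·δy/y)² + (1·δr/r)²) = √(0.00158 + 0.000139) = 0.0414, so δw = 1.69.
Q = w − p: δQ = √(δw² + δp²) = √(2.85 + 0.0841) = 1.71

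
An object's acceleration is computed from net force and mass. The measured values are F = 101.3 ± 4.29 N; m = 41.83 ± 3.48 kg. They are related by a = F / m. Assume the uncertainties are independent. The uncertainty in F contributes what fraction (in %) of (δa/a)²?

(δa/a)² = (1·δF/F)² + (-1·δm/m)²
  F term: (1×0.0423)² = 0.00179
  m term: (-1×0.0832)² = 0.00692
Total = 0.00871. Share from F = 0.00179/0.00871 = 0.206.

20.6%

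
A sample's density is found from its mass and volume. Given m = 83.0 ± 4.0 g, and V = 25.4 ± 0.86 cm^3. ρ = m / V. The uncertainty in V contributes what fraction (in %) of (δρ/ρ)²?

(δρ/ρ)² = (1·δm/m)² + (-1·δV/V)²
  m term: (1×0.0482)² = 0.00232
  V term: (-1×0.0339)² = 0.00115
Total = 0.00347. Share from V = 0.00115/0.00347 = 0.330.

33.0%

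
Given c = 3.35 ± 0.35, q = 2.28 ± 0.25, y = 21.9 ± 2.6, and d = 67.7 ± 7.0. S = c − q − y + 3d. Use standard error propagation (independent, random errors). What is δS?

Sums and differences: (δS)² = Σ (cᵢ δxᵢ)².
  (δc)² = 0.122;  (δq)² = 0.0625;  (δy)² = 6.76;  (3·δd)² = 441
δS = √(448) = 21.2

21.2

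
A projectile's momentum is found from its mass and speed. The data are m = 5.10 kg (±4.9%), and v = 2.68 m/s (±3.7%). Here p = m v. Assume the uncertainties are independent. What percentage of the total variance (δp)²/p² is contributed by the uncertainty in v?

(δp/p)² = (1·δm/m)² + (1·δv/v)²
  m term: (1×0.0490)² = 0.00240
  v term: (1×0.0370)² = 0.00137
Total = 0.00377. Share from v = 0.00137/0.00377 = 0.363.

36.3%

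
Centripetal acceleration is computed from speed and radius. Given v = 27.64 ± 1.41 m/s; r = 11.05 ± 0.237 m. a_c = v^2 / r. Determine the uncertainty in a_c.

Each factor contributes (exponent × relative error)² to (δa_c/a_c)²:
  (2·δv/v)² = (2×0.0510)² = 0.0104;  (-1·δr/r)² = (-1×0.0214)² = 0.000460
δa_c/a_c = √(0.0109) = 0.104
a_c = 69.14 m/s^2, so δa_c = 0.104 × 69.14 = 7.21 m/s^2.

7.21 m/s^2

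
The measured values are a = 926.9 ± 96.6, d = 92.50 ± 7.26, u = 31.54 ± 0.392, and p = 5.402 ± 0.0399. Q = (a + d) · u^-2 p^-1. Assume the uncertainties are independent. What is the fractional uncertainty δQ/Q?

Let w = a + d = 1019. δw = √(δa² + δd²) = √(9330 + 52.7) = 96.9, so δw/w = 0.0950.
Q is then a monomial in w, u, p:
δQ/Q = √((δw/w)² + (-2·δu/u)² + (-1·δp/p)²) = √(0.00903 + 0.000618 + 5.46e-05) = 0.0985

0.0985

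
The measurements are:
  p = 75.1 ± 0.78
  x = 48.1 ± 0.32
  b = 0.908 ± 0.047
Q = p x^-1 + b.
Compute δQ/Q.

Let w = p·x^-1 = 1.56. δw/w = √((1·δp/p)² + (-1·δx/x)²) = √(0.000108 + 4.43e-05) = 0.0123, so δw = 0.0193.
Q = w + b: δQ = √(δw² + δb²) = √(0.000371 + 0.00221) = 0.0508
Q = 2.47, so δQ/Q = 0.0508/2.47 = 0.0206.

0.0206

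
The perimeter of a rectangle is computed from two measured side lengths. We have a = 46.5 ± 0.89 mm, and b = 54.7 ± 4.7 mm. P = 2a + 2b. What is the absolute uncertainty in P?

9.57 mm

Sums and differences: (δP)² = Σ (cᵢ δxᵢ)².
  (2·δa)² = 3.17;  (2·δb)² = 88.4
δP = √(91.5) = 9.57 mm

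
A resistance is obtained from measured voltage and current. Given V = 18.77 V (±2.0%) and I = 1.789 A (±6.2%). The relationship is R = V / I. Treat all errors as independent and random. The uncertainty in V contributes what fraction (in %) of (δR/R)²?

(δR/R)² = (1·δV/V)² + (-1·δI/I)²
  V term: (1×0.0200)² = 0.000400
  I term: (-1×0.0620)² = 0.00384
Total = 0.00424. Share from V = 0.000400/0.00424 = 0.0943.

9.43%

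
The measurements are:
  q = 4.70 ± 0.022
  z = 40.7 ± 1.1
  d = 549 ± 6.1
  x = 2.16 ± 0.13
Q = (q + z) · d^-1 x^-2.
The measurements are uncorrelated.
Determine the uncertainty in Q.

0.00219

Let u = q + z = 45.4. δu = √(δq² + δz²) = √(0.000484 + 1.21) = 1.10, so δu/u = 0.0242.
Q is then a monomial in u, d, x:
δQ/Q = √((δu/u)² + (-1·δd/d)² + (-2·δx/x)²) = √(0.000587 + 0.000123 + 0.0145) = 0.123
Q = 0.0177, so δQ = 0.123 × 0.0177 = 0.00219.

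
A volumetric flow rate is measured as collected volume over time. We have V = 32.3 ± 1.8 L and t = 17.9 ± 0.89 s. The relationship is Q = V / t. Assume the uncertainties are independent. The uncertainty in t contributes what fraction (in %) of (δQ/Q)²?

(δQ/Q)² = (1·δV/V)² + (-1·δt/t)²
  V term: (1×0.0557)² = 0.00311
  t term: (-1×0.0497)² = 0.00247
Total = 0.00558. Share from t = 0.00247/0.00558 = 0.443.

44.3%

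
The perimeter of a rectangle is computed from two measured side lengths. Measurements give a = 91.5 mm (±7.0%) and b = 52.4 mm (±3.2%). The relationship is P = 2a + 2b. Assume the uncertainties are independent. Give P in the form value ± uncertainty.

Absolute uncertainties add in quadrature for a linear combination:
  (2·δa)² = 164;  (2·δb)² = 11.2
δP = √(175) = 13.2 mm
P = 288 mm.

288 ± 13.2 mm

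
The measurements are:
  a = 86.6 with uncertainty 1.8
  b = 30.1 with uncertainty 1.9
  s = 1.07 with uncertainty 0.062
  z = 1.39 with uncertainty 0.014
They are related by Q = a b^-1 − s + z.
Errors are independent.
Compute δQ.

Let p = a·b^-1 = 2.88. δp/p = √((1·δa/a)² + (-1·δb/b)²) = √(0.000432 + 0.00398) = 0.0665, so δp = 0.191.
Q = p − s + z: δQ = √(δp² + δs² + δz²) = √(0.0366 + 0.00384 + 0.000196) = 0.201

0.201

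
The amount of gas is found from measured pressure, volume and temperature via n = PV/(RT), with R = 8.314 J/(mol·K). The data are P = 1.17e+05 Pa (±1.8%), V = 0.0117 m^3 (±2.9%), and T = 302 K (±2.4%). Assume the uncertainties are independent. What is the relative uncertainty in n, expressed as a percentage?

4.17%

n is a product of powers, so relative uncertainties combine in quadrature:
  (1·δP/P)² = (1×0.0180)² = 0.000324;  (1·δV/V)² = (1×0.0290)² = 0.000841;  (-1·δT/T)² = (-1×0.0240)² = 0.000576
δn/n = √(0.00174) = 0.0417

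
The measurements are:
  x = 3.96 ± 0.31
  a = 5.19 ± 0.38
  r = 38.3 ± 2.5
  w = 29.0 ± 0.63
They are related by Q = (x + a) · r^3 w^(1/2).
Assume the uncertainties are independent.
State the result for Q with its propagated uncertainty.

(2.77 ± 0.563) × 10^6

Let u = x + a = 9.15. δu = √(δx² + δa²) = √(0.0961 + 0.144) = 0.490, so δu/u = 0.0536.
Q is then a monomial in u, r, w:
δQ/Q = √((δu/u)² + (3·δr/r)² + (½·δw/w)²) = √(0.00287 + 0.0383 + 0.000118) = 0.203
Q = 2.77e+06, so δQ = 0.203 × 2.77e+06 = 5.63e+05.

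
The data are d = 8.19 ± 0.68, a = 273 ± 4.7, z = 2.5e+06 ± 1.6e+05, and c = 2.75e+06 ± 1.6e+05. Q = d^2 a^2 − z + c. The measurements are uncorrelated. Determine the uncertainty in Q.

8.77e+05

Let p = d^2·a^2 = 5e+06. δp/p = √((2·δd/d)² + (2·δa/a)²) = √(0.0276 + 0.00119) = 0.170, so δp = 8.48e+05.
Q = p − z + c: δQ = √(δp² + δz² + δc²) = √(7.19e+11 + 2.56e+10 + 2.56e+10) = 8.77e+05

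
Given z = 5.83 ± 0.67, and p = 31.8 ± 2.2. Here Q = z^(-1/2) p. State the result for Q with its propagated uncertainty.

Q is a product of powers, so relative uncertainties combine in quadrature:
  (−½·δz/z)² = (-0.5×0.115)² = 0.00330;  (1·δp/p)² = (1×0.0692)² = 0.00479
δQ/Q = √(0.00809) = 0.0899
Q = 13.2, so δQ = 0.0899 × 13.2 = 1.18.

13.2 ± 1.18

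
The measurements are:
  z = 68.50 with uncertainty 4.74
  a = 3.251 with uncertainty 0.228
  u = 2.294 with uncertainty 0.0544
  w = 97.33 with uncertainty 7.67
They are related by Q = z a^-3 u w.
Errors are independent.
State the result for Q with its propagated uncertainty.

Since Q is a product/quotient, work with relative uncertainties:
  (1·δz/z)² = (1×0.0692)² = 0.00479;  (-3·δa/a)² = (-3×0.0701)² = 0.0443;  (1·δu/u)² = (1×0.0237)² = 0.000562;  (1·δw/w)² = (1×0.0788)² = 0.00621
δQ/Q = √(0.0558) = 0.236
Q = 445.1, so δQ = 0.236 × 445.1 = 105.

445.1 ± 105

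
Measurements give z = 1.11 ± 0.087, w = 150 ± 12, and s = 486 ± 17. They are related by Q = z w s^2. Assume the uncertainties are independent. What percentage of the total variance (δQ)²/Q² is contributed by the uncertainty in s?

(δQ/Q)² = (1·δz/z)² + (1·δw/w)² + (2·δs/s)²
  z term: (1×0.0784)² = 0.00614
  w term: (1×0.0800)² = 0.00640
  s term: (2×0.0350)² = 0.00489
Total = 0.0174. Share from s = 0.00489/0.0174 = 0.281.

28.1%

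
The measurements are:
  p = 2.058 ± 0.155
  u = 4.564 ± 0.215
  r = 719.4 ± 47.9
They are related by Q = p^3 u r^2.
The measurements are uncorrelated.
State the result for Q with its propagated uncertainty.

For a monomial Q ∝ p^3, u, r^2, fractional errors add in quadrature:
  (3·δp/p)² = (3×0.0753)² = 0.0511;  (1·δu/u)² = (1×0.0471)² = 0.00222;  (2·δr/r)² = (2×0.0666)² = 0.0177
δQ/Q = √(0.0710) = 0.266
Q = 2.059e+07, so δQ = 0.266 × 2.059e+07 = 5.49e+06.

(2.059 ± 0.549) × 10^7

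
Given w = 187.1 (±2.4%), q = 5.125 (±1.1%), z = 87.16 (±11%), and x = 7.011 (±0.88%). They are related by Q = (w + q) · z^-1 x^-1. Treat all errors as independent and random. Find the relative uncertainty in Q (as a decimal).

Let u = w + q = 192.2. δu = √(δw² + δq²) = √(20.2 + 0.00318) = 4.49, so δu/u = 0.0234.
Q is then a monomial in u, z, x:
δQ/Q = √((δu/u)² + (-1·δz/z)² + (-1·δx/x)²) = √(0.000546 + 0.0121 + 7.74e-05) = 0.113

0.113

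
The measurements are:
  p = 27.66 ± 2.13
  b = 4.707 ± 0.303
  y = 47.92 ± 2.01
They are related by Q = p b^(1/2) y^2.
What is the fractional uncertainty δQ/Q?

0.118

For a monomial Q ∝ p, b^(1/2), y^2, fractional errors add in quadrature:
  (1·δp/p)² = (1×0.0770)² = 0.00593;  (½·δb/b)² = (0.5×0.0644)² = 0.00104;  (2·δy/y)² = (2×0.0419)² = 0.00704
δQ/Q = √(0.0140) = 0.118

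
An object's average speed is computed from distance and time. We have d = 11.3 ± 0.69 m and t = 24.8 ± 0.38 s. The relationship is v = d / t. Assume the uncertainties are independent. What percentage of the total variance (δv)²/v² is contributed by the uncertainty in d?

(δv/v)² = (1·δd/d)² + (-1·δt/t)²
  d term: (1×0.0611)² = 0.00373
  t term: (-1×0.0153)² = 0.000235
Total = 0.00396. Share from d = 0.00373/0.00396 = 0.941.

94.1%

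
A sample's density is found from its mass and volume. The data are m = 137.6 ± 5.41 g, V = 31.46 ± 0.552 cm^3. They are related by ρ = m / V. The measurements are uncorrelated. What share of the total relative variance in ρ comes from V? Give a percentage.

(δρ/ρ)² = (1·δm/m)² + (-1·δV/V)²
  m term: (1×0.0393)² = 0.00155
  V term: (-1×0.0175)² = 0.000308
Total = 0.00185. Share from V = 0.000308/0.00185 = 0.166.

16.6%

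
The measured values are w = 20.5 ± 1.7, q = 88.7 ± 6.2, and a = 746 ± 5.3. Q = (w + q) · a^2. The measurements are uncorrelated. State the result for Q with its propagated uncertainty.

(6.08 ± 0.368) × 10^7

Let u = w + q = 109. δu = √(δw² + δq²) = √(2.89 + 38.4) = 6.43, so δu/u = 0.0589.
Q is then a monomial in u, a:
δQ/Q = √((δu/u)² + (2·δa/a)²) = √(0.00347 + 0.000202) = 0.0606
Q = 6.08e+07, so δQ = 0.0606 × 6.08e+07 = 3.68e+06.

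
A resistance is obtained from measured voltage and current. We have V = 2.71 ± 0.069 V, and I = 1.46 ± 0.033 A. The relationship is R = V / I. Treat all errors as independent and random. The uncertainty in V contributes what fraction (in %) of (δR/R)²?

55.9%

(δR/R)² = (1·δV/V)² + (-1·δI/I)²
  V term: (1×0.0255)² = 0.000648
  I term: (-1×0.0226)² = 0.000511
Total = 0.00116. Share from V = 0.000648/0.00116 = 0.559.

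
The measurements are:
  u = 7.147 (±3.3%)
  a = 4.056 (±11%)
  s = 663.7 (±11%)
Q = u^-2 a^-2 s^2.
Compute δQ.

167

Since Q is a product/quotient, work with relative uncertainties:
  (-2·δu/u)² = (-2×0.0330)² = 0.00436;  (-2·δa/a)² = (-2×0.110)² = 0.0484;  (2·δs/s)² = (2×0.110)² = 0.0484
δQ/Q = √(0.101) = 0.318
Q = 524.2, so δQ = 0.318 × 524.2 = 167.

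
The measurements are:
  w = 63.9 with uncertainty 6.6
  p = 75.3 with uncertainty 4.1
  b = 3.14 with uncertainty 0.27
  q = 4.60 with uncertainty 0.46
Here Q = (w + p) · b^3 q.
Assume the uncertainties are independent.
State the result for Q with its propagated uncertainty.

Let u = w + p = 139. δu = √(δw² + δp²) = √(43.6 + 16.8) = 7.77, so δu/u = 0.0558.
Q is then a monomial in u, b, q:
δQ/Q = √((δu/u)² + (3·δb/b)² + (1·δq/q)²) = √(0.00312 + 0.0665 + 0.0100) = 0.282
Q = 19800, so δQ = 0.282 × 19800 = 5600.

19800 ± 5600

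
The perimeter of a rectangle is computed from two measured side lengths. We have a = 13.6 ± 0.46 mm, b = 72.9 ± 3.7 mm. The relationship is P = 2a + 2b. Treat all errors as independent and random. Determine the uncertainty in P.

Absolute uncertainties add in quadrature for a linear combination:
  (2·δa)² = 0.846;  (2·δb)² = 54.8
δP = √(55.6) = 7.46 mm

7.46 mm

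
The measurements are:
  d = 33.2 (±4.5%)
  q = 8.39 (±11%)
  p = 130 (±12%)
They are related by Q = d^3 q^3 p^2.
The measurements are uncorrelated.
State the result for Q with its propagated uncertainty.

(3.65 ± 1.57) × 10^11

Relative error in a monomial: (δQ/Q)² = Σ (nᵢ · δxᵢ/xᵢ)².
  (3·δd/d)² = (3×0.0450)² = 0.0182;  (3·δq/q)² = (3×0.110)² = 0.109;  (2·δp/p)² = (2×0.120)² = 0.0576
δQ/Q = √(0.185) = 0.430
Q = 3.65e+11, so δQ = 0.430 × 3.65e+11 = 1.57e+11.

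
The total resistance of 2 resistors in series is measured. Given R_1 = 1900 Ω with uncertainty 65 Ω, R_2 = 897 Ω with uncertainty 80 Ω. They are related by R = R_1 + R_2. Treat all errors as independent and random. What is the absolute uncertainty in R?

Sums and differences: (δR)² = Σ (cᵢ δxᵢ)².
  (δR_1)² = 4220;  (δR_2)² = 6400
δR = √(10600) = 103 Ω

103 Ω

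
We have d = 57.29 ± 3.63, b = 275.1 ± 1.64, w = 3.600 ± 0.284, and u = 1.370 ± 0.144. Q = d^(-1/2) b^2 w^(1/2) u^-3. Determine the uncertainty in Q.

2360

Q is a product of powers, so relative uncertainties combine in quadrature:
  (−½·δd/d)² = (-0.5×0.0634)² = 0.00100;  (2·δb/b)² = (2×0.00596)² = 0.000142;  (½·δw/w)² = (0.5×0.0789)² = 0.00156;  (-3·δu/u)² = (-3×0.105)² = 0.0994
δQ/Q = √(0.102) = 0.320
Q = 7378, so δQ = 0.320 × 7378 = 2360.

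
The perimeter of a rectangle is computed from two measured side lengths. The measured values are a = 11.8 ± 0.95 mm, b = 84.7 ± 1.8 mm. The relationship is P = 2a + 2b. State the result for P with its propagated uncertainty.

Absolute uncertainties add in quadrature for a linear combination:
  (2·δa)² = 3.61;  (2·δb)² = 13.0
δP = √(16.6) = 4.07 mm
P = 193 mm.

193 ± 4.07 mm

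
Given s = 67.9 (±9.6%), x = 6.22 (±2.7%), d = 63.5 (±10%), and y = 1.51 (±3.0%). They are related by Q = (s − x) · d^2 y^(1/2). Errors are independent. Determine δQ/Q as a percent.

Let u = s − x = 61.7. δu = √(δs² + δx²) = √(42.5 + 0.0282) = 6.52, so δu/u = 0.106.
Q is then a monomial in u, d, y:
δQ/Q = √((δu/u)² + (2·δd/d)² + (½·δy/y)²) = √(0.0112 + 0.0400 + 0.000225) = 0.227

22.7%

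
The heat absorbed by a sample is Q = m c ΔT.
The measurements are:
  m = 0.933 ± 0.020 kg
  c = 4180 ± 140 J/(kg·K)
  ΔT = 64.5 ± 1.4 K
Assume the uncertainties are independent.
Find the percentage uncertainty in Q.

For a monomial Q ∝ m, c, ΔT, fractional errors add in quadrature:
  (1·δm/m)² = (1×0.0214)² = 0.000460;  (1·δc/c)² = (1×0.0335)² = 0.00112;  (1·δΔT/ΔT)² = (1×0.0217)² = 0.000471
δQ/Q = √(0.00205) = 0.0453

4.53%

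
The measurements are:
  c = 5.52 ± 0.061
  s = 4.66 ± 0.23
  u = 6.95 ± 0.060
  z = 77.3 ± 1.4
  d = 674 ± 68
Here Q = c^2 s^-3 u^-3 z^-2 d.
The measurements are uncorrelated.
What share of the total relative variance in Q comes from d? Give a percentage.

(δQ/Q)² = (2·δc/c)² + (-3·δs/s)² + (-3·δu/u)² + (-2·δz/z)² + (1·δd/d)²
  c term: (2×0.0111)² = 0.000488
  s term: (-3×0.0494)² = 0.0219
  u term: (-3×0.00863)² = 0.000671
  z term: (-2×0.0181)² = 0.00131
  d term: (1×0.101)² = 0.0102
Total = 0.0346. Share from d = 0.0102/0.0346 = 0.294.

29.4%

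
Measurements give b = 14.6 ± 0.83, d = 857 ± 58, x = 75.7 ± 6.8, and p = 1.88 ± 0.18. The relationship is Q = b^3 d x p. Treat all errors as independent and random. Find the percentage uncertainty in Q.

22.6%

Relative error in a monomial: (δQ/Q)² = Σ (nᵢ · δxᵢ/xᵢ)².
  (3·δb/b)² = (3×0.0568)² = 0.0291;  (1·δd/d)² = (1×0.0677)² = 0.00458;  (1·δx/x)² = (1×0.0898)² = 0.00807;  (1·δp/p)² = (1×0.0957)² = 0.00917
δQ/Q = √(0.0509) = 0.226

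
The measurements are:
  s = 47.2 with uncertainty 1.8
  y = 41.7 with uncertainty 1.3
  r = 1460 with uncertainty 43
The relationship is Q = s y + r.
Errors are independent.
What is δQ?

Let p = s·y = 1970. δp/p = √((1·δs/s)² + (1·δy/y)²) = √(0.00145 + 0.000972) = 0.0493, so δp = 96.9.
Q = p + r: δQ = √(δp² + δr²) = √(9400 + 1850) = 106

106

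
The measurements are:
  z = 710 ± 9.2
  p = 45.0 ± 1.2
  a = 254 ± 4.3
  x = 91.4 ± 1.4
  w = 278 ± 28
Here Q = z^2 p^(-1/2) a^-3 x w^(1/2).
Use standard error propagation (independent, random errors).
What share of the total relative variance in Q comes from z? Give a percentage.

10.8%

(δQ/Q)² = (2·δz/z)² + (−½·δp/p)² + (-3·δa/a)² + (1·δx/x)² + (½·δw/w)²
  z term: (2×0.0130)² = 0.000672
  p term: (-0.5×0.0267)² = 0.000178
  a term: (-3×0.0169)² = 0.00258
  x term: (1×0.0153)² = 0.000235
  w term: (0.5×0.101)² = 0.00254
Total = 0.00620. Share from z = 0.000672/0.00620 = 0.108.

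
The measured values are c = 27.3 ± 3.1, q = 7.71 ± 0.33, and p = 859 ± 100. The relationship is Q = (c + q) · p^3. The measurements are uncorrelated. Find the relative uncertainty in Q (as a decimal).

Let u = c + q = 35.0. δu = √(δc² + δq²) = √(9.61 + 0.109) = 3.12, so δu/u = 0.0890.
Q is then a monomial in u, p:
δQ/Q = √((δu/u)² + (3·δp/p)²) = √(0.00793 + 0.122) = 0.360

0.360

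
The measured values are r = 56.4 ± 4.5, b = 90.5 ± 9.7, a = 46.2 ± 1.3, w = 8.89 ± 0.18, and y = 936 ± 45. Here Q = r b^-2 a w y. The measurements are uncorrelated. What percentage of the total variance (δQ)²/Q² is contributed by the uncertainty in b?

82.3%

(δQ/Q)² = (1·δr/r)² + (-2·δb/b)² + (1·δa/a)² + (1·δw/w)² + (1·δy/y)²
  r term: (1×0.0798)² = 0.00637
  b term: (-2×0.107)² = 0.0460
  a term: (1×0.0281)² = 0.000792
  w term: (1×0.0202)² = 0.000410
  y term: (1×0.0481)² = 0.00231
Total = 0.0558. Share from b = 0.0460/0.0558 = 0.823.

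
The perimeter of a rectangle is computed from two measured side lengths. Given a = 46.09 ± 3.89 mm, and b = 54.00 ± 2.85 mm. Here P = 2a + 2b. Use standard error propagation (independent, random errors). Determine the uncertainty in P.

9.64 mm

Absolute uncertainties add in quadrature for a linear combination:
  (2·δa)² = 60.5;  (2·δb)² = 32.5
δP = √(93.0) = 9.64 mm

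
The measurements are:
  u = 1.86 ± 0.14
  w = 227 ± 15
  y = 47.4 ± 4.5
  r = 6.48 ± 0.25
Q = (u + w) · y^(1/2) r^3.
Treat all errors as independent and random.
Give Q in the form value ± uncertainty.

Let h = u + w = 229. δh = √(δu² + δw²) = √(0.0196 + 225) = 15.0, so δh/h = 0.0655.
Q is then a monomial in h, y, r:
δQ/Q = √((δh/h)² + (½·δy/y)² + (3·δr/r)²) = √(0.00430 + 0.00225 + 0.0134) = 0.141
Q = 4.29e+05, so δQ = 0.141 × 4.29e+05 = 60500.

(4.29 ± 0.605) × 10^5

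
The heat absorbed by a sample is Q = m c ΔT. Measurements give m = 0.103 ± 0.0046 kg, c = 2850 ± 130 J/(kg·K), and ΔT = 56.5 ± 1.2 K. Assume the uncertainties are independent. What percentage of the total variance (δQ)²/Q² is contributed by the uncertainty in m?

44.1%

(δQ/Q)² = (1·δm/m)² + (1·δc/c)² + (1·δΔT/ΔT)²
  m term: (1×0.0447)² = 0.00199
  c term: (1×0.0456)² = 0.00208
  ΔT term: (1×0.0212)² = 0.000451
Total = 0.00453. Share from m = 0.00199/0.00453 = 0.441.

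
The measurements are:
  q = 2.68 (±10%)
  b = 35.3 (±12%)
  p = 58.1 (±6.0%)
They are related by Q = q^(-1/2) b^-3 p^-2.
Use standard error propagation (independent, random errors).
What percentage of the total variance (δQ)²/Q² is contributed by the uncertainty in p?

9.83%

(δQ/Q)² = (−½·δq/q)² + (-3·δb/b)² + (-2·δp/p)²
  q term: (-0.5×0.100)² = 0.00250
  b term: (-3×0.120)² = 0.130
  p term: (-2×0.0600)² = 0.0144
Total = 0.147. Share from p = 0.0144/0.147 = 0.0983.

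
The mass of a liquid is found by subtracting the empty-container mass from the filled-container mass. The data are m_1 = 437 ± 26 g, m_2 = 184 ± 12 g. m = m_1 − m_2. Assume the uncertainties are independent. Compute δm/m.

0.113

m is a linear combination, so absolute uncertainties add in quadrature:
  (δm_1)² = 676;  (δm_2)² = 144
δm = √(820) = 28.6 g
m = 253 g, so δm/m = 28.6/253 = 0.113.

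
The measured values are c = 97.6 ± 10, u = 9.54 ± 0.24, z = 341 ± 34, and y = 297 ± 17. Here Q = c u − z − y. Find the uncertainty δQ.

Let p = c·u = 931. δp/p = √((1·δc/c)² + (1·δu/u)²) = √(0.0105 + 0.000633) = 0.106, so δp = 98.2.
Q = p − z − y: δQ = √(δp² + δz² + δy²) = √(9650 + 1160 + 289) = 105

105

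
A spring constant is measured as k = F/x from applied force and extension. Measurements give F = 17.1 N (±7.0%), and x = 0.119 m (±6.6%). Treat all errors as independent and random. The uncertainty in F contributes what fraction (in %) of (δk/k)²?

52.9%

(δk/k)² = (1·δF/F)² + (-1·δx/x)²
  F term: (1×0.0700)² = 0.00490
  x term: (-1×0.0660)² = 0.00436
Total = 0.00926. Share from F = 0.00490/0.00926 = 0.529.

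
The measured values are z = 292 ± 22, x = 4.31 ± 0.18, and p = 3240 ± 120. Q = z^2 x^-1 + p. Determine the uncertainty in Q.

3100

Let w = z^2·x^-1 = 19800. δw/w = √((2·δz/z)² + (-1·δx/x)²) = √(0.0227 + 0.00174) = 0.156, so δw = 3090.
Q = w + p: δQ = √(δw² + δp²) = √(9.57e+06 + 14400) = 3100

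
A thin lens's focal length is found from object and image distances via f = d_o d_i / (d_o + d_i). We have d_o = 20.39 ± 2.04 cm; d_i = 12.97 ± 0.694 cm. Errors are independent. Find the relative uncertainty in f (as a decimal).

0.0508

∂f/∂d_o = (d_i/(d_o+d_i))² = 0.151;  ∂f/∂d_i = (d_o/(d_o+d_i))² = 0.374
δf = √((∂f/∂d_o · δd_o)² + (∂f/∂d_i · δd_i)²) = √(0.0951 + 0.0672) = 0.403 cm
f = 7.927 cm, so δf/f = 0.403/7.927 = 0.0508.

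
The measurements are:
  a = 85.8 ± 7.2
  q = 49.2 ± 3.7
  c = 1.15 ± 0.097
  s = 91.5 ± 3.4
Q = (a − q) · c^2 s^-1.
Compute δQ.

0.148

Let u = a − q = 36.6. δu = √(δa² + δq²) = √(51.8 + 13.7) = 8.10, so δu/u = 0.221.
Q is then a monomial in u, c, s:
δQ/Q = √((δu/u)² + (2·δc/c)² + (-1·δs/s)²) = √(0.0489 + 0.0285 + 0.00138) = 0.281
Q = 0.529, so δQ = 0.281 × 0.529 = 0.148.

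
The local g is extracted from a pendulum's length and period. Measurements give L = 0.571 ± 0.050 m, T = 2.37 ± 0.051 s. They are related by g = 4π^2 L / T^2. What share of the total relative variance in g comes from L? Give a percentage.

80.5%

(δg/g)² = (1·δL/L)² + (-2·δT/T)²
  L term: (1×0.0876)² = 0.00767
  T term: (-2×0.0215)² = 0.00185
Total = 0.00952. Share from L = 0.00767/0.00952 = 0.805.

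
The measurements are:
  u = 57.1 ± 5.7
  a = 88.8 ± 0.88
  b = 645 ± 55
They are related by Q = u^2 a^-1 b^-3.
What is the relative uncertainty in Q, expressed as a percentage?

32.5%

For a monomial Q ∝ u^2, a^-1, b^-3, fractional errors add in quadrature:
  (2·δu/u)² = (2×0.0998)² = 0.0399;  (-1·δa/a)² = (-1×0.00991)² = 9.82e-05;  (-3·δb/b)² = (-3×0.0853)² = 0.0654
δQ/Q = √(0.105) = 0.325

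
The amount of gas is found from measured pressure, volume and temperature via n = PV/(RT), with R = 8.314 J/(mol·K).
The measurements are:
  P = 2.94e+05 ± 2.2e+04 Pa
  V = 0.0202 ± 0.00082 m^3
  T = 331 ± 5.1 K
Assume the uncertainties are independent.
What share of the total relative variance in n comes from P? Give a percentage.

74.8%

(δn/n)² = (1·δP/P)² + (1·δV/V)² + (-1·δT/T)²
  P term: (1×0.0748)² = 0.00560
  V term: (1×0.0406)² = 0.00165
  T term: (-1×0.0154)² = 0.000237
Total = 0.00748. Share from P = 0.00560/0.00748 = 0.748.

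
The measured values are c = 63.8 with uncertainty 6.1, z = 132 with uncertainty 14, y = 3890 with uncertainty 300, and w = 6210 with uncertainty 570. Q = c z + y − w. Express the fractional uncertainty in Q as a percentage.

22.4%

Let p = c·z = 8420. δp/p = √((1·δc/c)² + (1·δz/z)²) = √(0.00914 + 0.0112) = 0.143, so δp = 1200.
Q = p + y − w: δQ = √(δp² + δy² + δw²) = √(1.45e+06 + 90000 + 3.25e+05) = 1360
Q = 6100, so δQ/Q = 1360/6100 = 0.224.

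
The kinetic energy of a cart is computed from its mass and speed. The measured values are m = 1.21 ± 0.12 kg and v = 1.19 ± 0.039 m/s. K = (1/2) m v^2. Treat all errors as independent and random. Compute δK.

0.102 J

For a monomial K ∝ m, v^2, fractional errors add in quadrature:
  (1·δm/m)² = (1×0.0992)² = 0.00984;  (2·δv/v)² = (2×0.0328)² = 0.00430
δK/K = √(0.0141) = 0.119
K = 0.857 J, so δK = 0.119 × 0.857 = 0.102 J.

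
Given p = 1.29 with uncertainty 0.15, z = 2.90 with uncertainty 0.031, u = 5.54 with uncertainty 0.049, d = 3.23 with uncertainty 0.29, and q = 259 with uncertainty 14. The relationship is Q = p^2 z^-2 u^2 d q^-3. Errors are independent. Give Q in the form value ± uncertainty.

(1.13 ± 0.337) × 10^-6

Relative error in a monomial: (δQ/Q)² = Σ (nᵢ · δxᵢ/xᵢ)².
  (2·δp/p)² = (2×0.116)² = 0.0541;  (-2·δz/z)² = (-2×0.0107)² = 0.000457;  (2·δu/u)² = (2×0.00884)² = 0.000313;  (1·δd/d)² = (1×0.0898)² = 0.00806;  (-3·δq/q)² = (-3×0.0541)² = 0.0263
δQ/Q = √(0.0892) = 0.299
Q = 1.13e-06, so δQ = 0.299 × 1.13e-06 = 3.37e-07.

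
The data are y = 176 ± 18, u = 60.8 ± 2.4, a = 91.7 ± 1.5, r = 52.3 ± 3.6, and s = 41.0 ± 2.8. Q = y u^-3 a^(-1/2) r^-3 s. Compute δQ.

Since Q is a product/quotient, work with relative uncertainties:
  (1·δy/y)² = (1×0.102)² = 0.0105;  (-3·δu/u)² = (-3×0.0395)² = 0.0140;  (−½·δa/a)² = (-0.5×0.0164)² = 6.69e-05;  (-3·δr/r)² = (-3×0.0688)² = 0.0426;  (1·δs/s)² = (1×0.0683)² = 0.00466
δQ/Q = √(0.0719) = 0.268
Q = 2.34e-08, so δQ = 0.268 × 2.34e-08 = 6.28e-09.

6.28e-09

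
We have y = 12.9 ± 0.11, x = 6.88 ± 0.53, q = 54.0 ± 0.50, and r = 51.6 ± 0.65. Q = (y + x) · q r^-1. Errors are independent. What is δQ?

0.652

Let u = y + x = 19.8. δu = √(δy² + δx²) = √(0.0121 + 0.281) = 0.541, so δu/u = 0.0274.
Q is then a monomial in u, q, r:
δQ/Q = √((δu/u)² + (1·δq/q)² + (-1·δr/r)²) = √(0.000749 + 8.57e-05 + 0.000159) = 0.0315
Q = 20.7, so δQ = 0.0315 × 20.7 = 0.652.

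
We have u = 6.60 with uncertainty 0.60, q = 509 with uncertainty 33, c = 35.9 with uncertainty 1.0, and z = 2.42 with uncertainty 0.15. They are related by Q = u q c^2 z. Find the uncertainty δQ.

For a monomial Q ∝ u, q, c^2, z, fractional errors add in quadrature:
  (1·δu/u)² = (1×0.0909)² = 0.00826;  (1·δq/q)² = (1×0.0648)² = 0.00420;  (2·δc/c)² = (2×0.0279)² = 0.00310;  (1·δz/z)² = (1×0.0620)² = 0.00384
δQ/Q = √(0.0194) = 0.139
Q = 1.05e+07, so δQ = 0.139 × 1.05e+07 = 1.46e+06.

1.46e+06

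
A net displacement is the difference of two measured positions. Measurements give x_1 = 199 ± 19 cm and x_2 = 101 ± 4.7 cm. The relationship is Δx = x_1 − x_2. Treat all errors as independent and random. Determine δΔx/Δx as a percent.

20.0%

Sums and differences: (δΔx)² = Σ (cᵢ δxᵢ)².
  (δx_1)² = 361;  (δx_2)² = 22.1
δΔx = √(383) = 19.6 cm
Δx = 98.0 cm, so δΔx/Δx = 19.6/98.0 = 0.200.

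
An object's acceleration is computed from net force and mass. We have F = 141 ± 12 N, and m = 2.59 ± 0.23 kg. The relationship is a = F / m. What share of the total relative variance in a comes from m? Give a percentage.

(δa/a)² = (1·δF/F)² + (-1·δm/m)²
  F term: (1×0.0851)² = 0.00724
  m term: (-1×0.0888)² = 0.00789
Total = 0.0151. Share from m = 0.00789/0.0151 = 0.521.

52.1%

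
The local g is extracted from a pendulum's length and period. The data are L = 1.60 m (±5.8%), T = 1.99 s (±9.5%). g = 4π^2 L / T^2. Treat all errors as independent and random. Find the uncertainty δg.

3.17 m/s^2

For a monomial g ∝ L, T^-2, fractional errors add in quadrature:
  (1·δL/L)² = (1×0.0580)² = 0.00336;  (-2·δT/T)² = (-2×0.0950)² = 0.0361
δg/g = √(0.0395) = 0.199
g = 16.0 m/s^2, so δg = 0.199 × 16.0 = 3.17 m/s^2.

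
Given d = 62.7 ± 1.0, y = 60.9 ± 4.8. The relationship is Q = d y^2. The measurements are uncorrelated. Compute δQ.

Each factor contributes (exponent × relative error)² to (δQ/Q)²:
  (1·δd/d)² = (1×0.0159)² = 0.000254;  (2·δy/y)² = (2×0.0788)² = 0.0248
δQ/Q = √(0.0251) = 0.158
Q = 2.33e+05, so δQ = 0.158 × 2.33e+05 = 36800.

36800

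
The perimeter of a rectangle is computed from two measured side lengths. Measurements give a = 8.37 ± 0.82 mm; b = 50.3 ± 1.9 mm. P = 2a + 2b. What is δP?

For a sum/difference, combine absolute errors in quadrature:
  (2·δa)² = 2.69;  (2·δb)² = 14.4
δP = √(17.1) = 4.14 mm

4.14 mm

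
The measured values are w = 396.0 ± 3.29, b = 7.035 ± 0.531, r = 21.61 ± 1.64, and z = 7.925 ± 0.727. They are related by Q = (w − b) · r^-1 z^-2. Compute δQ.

0.0570

Let u = w − b = 389.0. δu = √(δw² + δb²) = √(10.8 + 0.282) = 3.33, so δu/u = 0.00857.
Q is then a monomial in u, r, z:
δQ/Q = √((δu/u)² + (-1·δr/r)² + (-2·δz/z)²) = √(7.34e-05 + 0.00576 + 0.0337) = 0.199
Q = 0.2866, so δQ = 0.199 × 0.2866 = 0.0570.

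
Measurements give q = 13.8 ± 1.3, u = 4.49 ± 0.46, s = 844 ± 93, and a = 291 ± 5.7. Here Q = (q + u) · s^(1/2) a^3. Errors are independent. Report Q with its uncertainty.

(1.31 ± 0.144) × 10^10

Let w = q + u = 18.3. δw = √(δq² + δu²) = √(1.69 + 0.212) = 1.38, so δw/w = 0.0754.
Q is then a monomial in w, s, a:
δQ/Q = √((δw/w)² + (½·δs/s)² + (3·δa/a)²) = √(0.00568 + 0.00304 + 0.00345) = 0.110
Q = 1.31e+10, so δQ = 0.110 × 1.31e+10 = 1.44e+09.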